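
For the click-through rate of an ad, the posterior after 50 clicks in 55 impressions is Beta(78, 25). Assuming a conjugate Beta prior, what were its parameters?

A Beta(a, b) prior with s successes and f failures in binomial data gives a Beta(a+s, b+f) posterior.
So a = 78 − 50 = 28 and b = 25 − 5 = 20.

Beta(28, 20)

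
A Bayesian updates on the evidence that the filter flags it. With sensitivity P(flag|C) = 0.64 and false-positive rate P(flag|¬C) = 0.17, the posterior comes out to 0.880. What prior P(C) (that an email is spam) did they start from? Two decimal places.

P(C) = 0.66

In odds form, posterior odds = prior odds × likelihood ratio, so prior odds = posterior odds ÷ LR.
Posterior odds = 0.880/(1−0.880) = 7.3333. LR = 0.64/0.17 = 3.7647.
Prior odds = 7.3333/3.7647 = 1.9479, so P(C) = 1.9479/(1+1.9479) ≈ 0.66.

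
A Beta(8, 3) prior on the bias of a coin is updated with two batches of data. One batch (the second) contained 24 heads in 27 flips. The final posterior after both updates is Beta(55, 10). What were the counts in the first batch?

23 heads and 4 tails

Because Beta–binomial updating is additive in the counts, the combined data contributed (α_post−α_prior, β_post−β_prior) successes and failures.
Total across both batches: 55−8=47 heads, 10−3=7 tails.
Subtract the second batch: 47−24=23 heads and 7−3=4 tails.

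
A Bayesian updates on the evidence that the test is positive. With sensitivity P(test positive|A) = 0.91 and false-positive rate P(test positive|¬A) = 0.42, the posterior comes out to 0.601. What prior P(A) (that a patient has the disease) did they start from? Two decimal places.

P(A) = 0.41

Bayes' rule in odds form gives O(A|E) = O(A)·[P(E|A)/P(E|¬A)], hence O(A) = O(A|E)/LR.
Posterior odds = 0.601/(1−0.601) = 1.5063. LR = 0.91/0.42 = 2.1667.
Prior odds = 1.5063/2.1667 = 0.6952, so P(A) = 0.6952/(1+0.6952) ≈ 0.41.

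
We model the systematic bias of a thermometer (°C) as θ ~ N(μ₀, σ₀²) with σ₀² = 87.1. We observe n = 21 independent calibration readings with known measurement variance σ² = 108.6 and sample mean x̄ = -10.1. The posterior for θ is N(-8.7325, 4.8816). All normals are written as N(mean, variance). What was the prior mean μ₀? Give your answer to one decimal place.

With known observation variance, the Normal–Normal posterior has precision τ_n = τ₀ + n/σ² and mean μ_n = (τ₀μ₀ + (n/σ²)x̄)/τ_n.
Here τ₀ = 1/87.1 = 0.011481 and τ_data = 21/108.6 = 0.193370, so τ_n = 0.204851.
Rearranging for μ₀: μ₀ = (μ_n·τ_n − τ_data·x̄)/τ₀ = (-8.7325·0.204851 − 0.193370·-10.1) / 0.011481 = 0.164176/0.011481 ≈ 14.3.

μ₀ = 14.3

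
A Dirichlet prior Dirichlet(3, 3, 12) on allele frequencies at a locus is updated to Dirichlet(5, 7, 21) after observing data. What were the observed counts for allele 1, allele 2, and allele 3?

For a Dirichlet(α) prior with multinomial counts c, the posterior is Dirichlet(α + c) componentwise.
Counts are posterior − prior componentwise: 5−3=2, 7−3=4, 21−12=9.

counts (2, 4, 9)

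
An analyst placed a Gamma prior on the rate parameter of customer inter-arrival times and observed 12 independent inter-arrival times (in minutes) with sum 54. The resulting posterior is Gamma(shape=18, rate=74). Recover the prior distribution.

Gamma(shape=6, rate=20)

Gamma–exponential conjugacy: posterior shape = α + n, posterior rate = β + Σtᵢ.
So α = 18 − 12 = 6 and β = 74 − 54 = 20.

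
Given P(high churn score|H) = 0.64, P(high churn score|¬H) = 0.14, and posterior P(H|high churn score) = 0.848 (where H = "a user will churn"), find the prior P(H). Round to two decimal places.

P(H) = 0.55

In odds form, posterior odds = prior odds × likelihood ratio, so prior odds = posterior odds ÷ LR.
Posterior odds = 0.848/(1−0.848) = 5.5789. LR = 0.64/0.14 = 4.5714.
Prior odds = 5.5789/4.5714 = 1.2204, so P(H) = 1.2204/(1+1.2204) ≈ 0.55.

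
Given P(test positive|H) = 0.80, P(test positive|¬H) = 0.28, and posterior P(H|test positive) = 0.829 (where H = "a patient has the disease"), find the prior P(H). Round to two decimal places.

In odds form, posterior odds = prior odds × likelihood ratio, so prior odds = posterior odds ÷ LR.
Posterior odds = 0.829/(1−0.829) = 4.8480. LR = 0.80/0.28 = 2.8571.
Prior odds = 4.8480/2.8571 = 1.6968, so P(H) = 1.6968/(1+1.6968) ≈ 0.63.

P(H) = 0.63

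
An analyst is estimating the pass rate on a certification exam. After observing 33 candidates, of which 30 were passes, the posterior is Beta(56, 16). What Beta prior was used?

Under Beta–binomial conjugacy the posterior parameters are (α+s, β+f).
So α = 56 − 30 = 26 and β = 16 − 3 = 13.

Beta(26, 13)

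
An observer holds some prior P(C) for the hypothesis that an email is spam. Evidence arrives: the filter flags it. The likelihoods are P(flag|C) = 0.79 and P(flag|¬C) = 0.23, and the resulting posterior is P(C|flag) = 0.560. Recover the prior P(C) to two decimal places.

P(C) = 0.27

Bayes' rule in odds form gives O(C|E) = O(C)·[P(E|C)/P(E|¬C)], hence O(C) = O(C|E)/LR.
Posterior odds = 0.560/(1−0.560) = 1.2727. LR = 0.79/0.23 = 3.4348.
Prior odds = 1.2727/3.4348 = 0.3705, so P(C) = 0.3705/(1+0.3705) ≈ 0.27.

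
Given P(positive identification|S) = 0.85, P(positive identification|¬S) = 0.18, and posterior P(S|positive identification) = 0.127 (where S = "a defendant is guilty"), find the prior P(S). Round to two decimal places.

P(S) = 0.03

In odds form, posterior odds = prior odds × likelihood ratio, so prior odds = posterior odds ÷ LR.
Posterior odds = 0.127/(1−0.127) = 0.1455. LR = 0.85/0.18 = 4.7222.
Prior odds = 0.1455/4.7222 = 0.0308, so P(S) = 0.0308/(1+0.0308) ≈ 0.03.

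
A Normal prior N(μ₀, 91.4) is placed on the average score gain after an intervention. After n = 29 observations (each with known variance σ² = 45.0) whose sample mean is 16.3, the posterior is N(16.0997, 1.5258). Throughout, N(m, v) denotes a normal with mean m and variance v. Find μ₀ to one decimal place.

The posterior mean is a precision-weighted average: μ_n = (τ₀μ₀ + τ_data·x̄)/(τ₀+τ_data), with τ₀=1/σ₀² and τ_data=n/σ².
Here τ₀ = 1/91.4 = 0.010941 and τ_data = 29/45.0 = 0.644444, so τ_n = 0.655385.
Rearranging for μ₀: μ₀ = (μ_n·τ_n − τ_data·x̄)/τ₀ = (16.0997·0.655385 − 0.644444·16.3) / 0.010941 = 0.047065/0.010941 ≈ 4.3.

μ₀ = 4.3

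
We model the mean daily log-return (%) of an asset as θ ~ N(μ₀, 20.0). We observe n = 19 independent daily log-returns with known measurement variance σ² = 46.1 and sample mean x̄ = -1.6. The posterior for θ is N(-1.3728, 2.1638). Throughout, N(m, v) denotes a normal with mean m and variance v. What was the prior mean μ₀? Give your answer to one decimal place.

μ₀ = 0.5

The posterior mean is a precision-weighted average: μ_n = (τ₀μ₀ + τ_data·x̄)/(τ₀+τ_data), with τ₀=1/σ₀² and τ_data=n/σ².
Here τ₀ = 1/20.0 = 0.050000 and τ_data = 19/46.1 = 0.412148, so τ_n = 0.462148.
Rearranging for μ₀: μ₀ = (μ_n·τ_n − τ_data·x̄)/τ₀ = (-1.3728·0.462148 − 0.412148·-1.6) / 0.050000 = 0.025000/0.050000 ≈ 0.5.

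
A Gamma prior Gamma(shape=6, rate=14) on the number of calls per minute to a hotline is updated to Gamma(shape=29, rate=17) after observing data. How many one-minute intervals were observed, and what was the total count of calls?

A Gamma(α, β) prior (rate parametrization) on a Poisson rate with n observations summing to S gives posterior Gamma(α+S, β+n).
Matching: Σxᵢ = 29 − 6 = 23 and n = 17 − 14 = 3.

n = 3 one-minute intervals with total 23 calls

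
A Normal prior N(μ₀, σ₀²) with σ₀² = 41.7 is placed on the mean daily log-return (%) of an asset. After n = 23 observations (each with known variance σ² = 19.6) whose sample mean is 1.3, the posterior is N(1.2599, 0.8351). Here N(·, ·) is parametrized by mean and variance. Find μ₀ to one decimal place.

The posterior mean is a precision-weighted average: μ_n = (τ₀μ₀ + τ_data·x̄)/(τ₀+τ_data), with τ₀=1/σ₀² and τ_data=n/σ².
Here τ₀ = 1/41.7 = 0.023981 and τ_data = 23/19.6 = 1.173469, so τ_n = 1.197450.
Rearranging for μ₀: μ₀ = (μ_n·τ_n − τ_data·x̄)/τ₀ = (1.2599·1.197450 − 1.173469·1.3) / 0.023981 = -0.016842/0.023981 ≈ -0.7.

μ₀ = -0.7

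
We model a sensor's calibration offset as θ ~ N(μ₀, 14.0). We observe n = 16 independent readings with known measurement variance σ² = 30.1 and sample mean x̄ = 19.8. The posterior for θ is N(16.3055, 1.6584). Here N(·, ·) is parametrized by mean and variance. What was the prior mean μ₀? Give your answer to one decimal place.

μ₀ = -9.7

With known observation variance, the Normal–Normal posterior has precision τ_n = τ₀ + n/σ² and mean μ_n = (τ₀μ₀ + (n/σ²)x̄)/τ_n.
Here τ₀ = 1/14.0 = 0.071429 and τ_data = 16/30.1 = 0.531561, so τ_n = 0.602990.
Rearranging for μ₀: μ₀ = (μ_n·τ_n − τ_data·x̄)/τ₀ = (16.3055·0.602990 − 0.531561·19.8) / 0.071429 = -0.692854/0.071429 ≈ -9.7.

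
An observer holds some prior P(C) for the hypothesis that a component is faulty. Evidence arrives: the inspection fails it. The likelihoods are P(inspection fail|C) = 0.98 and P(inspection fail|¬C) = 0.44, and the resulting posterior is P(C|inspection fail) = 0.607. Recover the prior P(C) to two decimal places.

Bayes' rule in odds form gives O(C|E) = O(C)·[P(E|C)/P(E|¬C)], hence O(C) = O(C|E)/LR.
Posterior odds = 0.607/(1−0.607) = 1.5445. LR = 0.98/0.44 = 2.2273.
Prior odds = 1.5445/2.2273 = 0.6934, so P(C) = 0.6934/(1+0.6934) ≈ 0.41.

P(C) = 0.41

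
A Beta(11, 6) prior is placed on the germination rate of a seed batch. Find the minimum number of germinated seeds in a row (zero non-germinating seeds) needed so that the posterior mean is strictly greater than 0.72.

k = 5

After k germinated seeds and 0 non-germinating seeds the posterior is Beta(11+k, 6), with mean (11+k)/(11+6+k).
Set (11+k)/(17+k) > 0.72 and solve: k > (0.72·17 − 11)/(1 − 0.72) = 4.429.
The smallest integer exceeding 4.429 is 5.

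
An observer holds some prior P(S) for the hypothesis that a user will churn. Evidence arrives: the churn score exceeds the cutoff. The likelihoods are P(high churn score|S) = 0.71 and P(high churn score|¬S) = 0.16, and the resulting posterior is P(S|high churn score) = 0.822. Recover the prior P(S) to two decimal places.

Bayes' rule in odds form gives O(S|E) = O(S)·[P(E|S)/P(E|¬S)], hence O(S) = O(S|E)/LR.
Posterior odds = 0.822/(1−0.822) = 4.6180. LR = 0.71/0.16 = 4.4375.
Prior odds = 4.6180/4.4375 = 1.0407, so P(S) = 1.0407/(1+1.0407) ≈ 0.51.

P(S) = 0.51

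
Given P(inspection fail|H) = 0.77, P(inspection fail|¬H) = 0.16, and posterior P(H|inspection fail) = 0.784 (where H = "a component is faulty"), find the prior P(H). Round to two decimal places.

P(H) = 0.43

Bayes' rule in odds form gives O(H|E) = O(H)·[P(E|H)/P(E|¬H)], hence O(H) = O(H|E)/LR.
Posterior odds = 0.784/(1−0.784) = 3.6296. LR = 0.77/0.16 = 4.8125.
Prior odds = 3.6296/4.8125 = 0.7542, so P(H) = 0.7542/(1+0.7542) ≈ 0.43.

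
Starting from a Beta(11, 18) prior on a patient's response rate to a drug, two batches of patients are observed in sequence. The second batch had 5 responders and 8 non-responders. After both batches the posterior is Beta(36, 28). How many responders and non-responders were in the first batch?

Because Beta–binomial updating is additive in the counts, the combined data contributed (α_post−α_prior, β_post−β_prior) successes and failures.
Total across both batches: 36−11=25 responders, 28−18=10 non-responders.
Subtract the second batch: 25−5=20 responders and 10−8=2 non-responders.

20 responders and 2 non-responders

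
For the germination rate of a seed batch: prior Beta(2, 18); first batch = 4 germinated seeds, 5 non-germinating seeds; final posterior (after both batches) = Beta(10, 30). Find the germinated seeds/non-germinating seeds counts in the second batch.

4 germinated seeds and 7 non-germinating seeds

Because Beta–binomial updating is additive in the counts, the combined data contributed (α_post−α_prior, β_post−β_prior) successes and failures.
Total across both batches: 10−2=8 germinated seeds, 30−18=12 non-germinating seeds.
Subtract the first batch: 8−4=4 germinated seeds and 12−5=7 non-germinating seeds.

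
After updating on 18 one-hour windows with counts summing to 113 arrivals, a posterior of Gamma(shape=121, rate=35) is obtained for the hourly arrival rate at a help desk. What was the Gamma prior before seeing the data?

A Gamma(α, β) prior (rate parametrization) on a Poisson rate with n observations summing to S gives posterior Gamma(α+S, β+n).
So α = 121 − 113 = 8 and β = 35 − 18 = 17.

Gamma(shape=8, rate=17)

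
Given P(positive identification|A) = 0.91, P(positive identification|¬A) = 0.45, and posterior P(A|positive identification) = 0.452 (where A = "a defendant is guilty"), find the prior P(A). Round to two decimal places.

Bayes' rule in odds form gives O(A|E) = O(A)·[P(E|A)/P(E|¬A)], hence O(A) = O(A|E)/LR.
Posterior odds = 0.452/(1−0.452) = 0.8248. LR = 0.91/0.45 = 2.0222.
Prior odds = 0.8248/2.0222 = 0.4079, so P(A) = 0.4079/(1+0.4079) ≈ 0.29.

P(A) = 0.29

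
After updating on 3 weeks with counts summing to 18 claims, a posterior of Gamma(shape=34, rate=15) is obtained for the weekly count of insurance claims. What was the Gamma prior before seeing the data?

Gamma(shape=16, rate=12)

A Gamma(α, β) prior (rate parametrization) on a Poisson rate with n observations summing to S gives posterior Gamma(α+S, β+n).
So α = 34 − 18 = 16 and β = 15 − 3 = 12.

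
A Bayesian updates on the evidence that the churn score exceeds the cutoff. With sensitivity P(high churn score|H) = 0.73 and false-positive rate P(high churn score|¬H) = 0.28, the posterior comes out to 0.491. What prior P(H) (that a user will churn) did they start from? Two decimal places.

P(H) = 0.27

In odds form, posterior odds = prior odds × likelihood ratio, so prior odds = posterior odds ÷ LR.
Posterior odds = 0.491/(1−0.491) = 0.9646. LR = 0.73/0.28 = 2.6071.
Prior odds = 0.9646/2.6071 = 0.3700, so P(H) = 0.3700/(1+0.3700) ≈ 0.27.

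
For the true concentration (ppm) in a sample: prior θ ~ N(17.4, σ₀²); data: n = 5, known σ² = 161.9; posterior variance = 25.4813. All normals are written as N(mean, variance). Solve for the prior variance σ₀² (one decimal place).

Posterior precision equals prior precision plus data precision: 1/σ_n² = 1/σ₀² + n/σ².
So 1/σ₀² = 1/25.4813 − 5/161.9 = 0.039244 − 0.030883 = 0.008361.
Hence σ₀² = 1/0.008361 ≈ 119.6.

σ₀² = 119.6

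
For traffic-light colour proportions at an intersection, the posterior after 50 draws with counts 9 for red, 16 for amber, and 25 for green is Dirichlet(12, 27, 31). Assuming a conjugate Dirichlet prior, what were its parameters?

Dirichlet(3, 11, 6)

For a Dirichlet(α) prior with multinomial counts c, the posterior is Dirichlet(α + c) componentwise.
Subtract each count from the matching posterior parameter: 12−9=3, 27−16=11, 31−25=6.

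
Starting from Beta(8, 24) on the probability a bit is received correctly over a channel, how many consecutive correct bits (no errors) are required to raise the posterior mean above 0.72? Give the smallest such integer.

k = 54

After k correct bits and 0 errors the posterior is Beta(8+k, 24), with mean (8+k)/(8+24+k).
Set (8+k)/(32+k) > 0.72 and solve: k > (0.72·32 − 8)/(1 − 0.72) = 53.714.
The smallest integer exceeding 53.714 is 54, and checking k=54: (62)/(86) = 0.7209 > 0.72.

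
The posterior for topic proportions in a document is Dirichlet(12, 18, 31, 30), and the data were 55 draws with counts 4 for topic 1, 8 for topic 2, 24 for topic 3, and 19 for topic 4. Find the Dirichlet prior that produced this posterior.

For a Dirichlet(α) prior with multinomial counts c, the posterior is Dirichlet(α + c) componentwise.
Subtract each count from the matching posterior parameter: 12−4=8, 18−8=10, 31−24=7, 30−19=11.

Dirichlet(8, 10, 7, 11)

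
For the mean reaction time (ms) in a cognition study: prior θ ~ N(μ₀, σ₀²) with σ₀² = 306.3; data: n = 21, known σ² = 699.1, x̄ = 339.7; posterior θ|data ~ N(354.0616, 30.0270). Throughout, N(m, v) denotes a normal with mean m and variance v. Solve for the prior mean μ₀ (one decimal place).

μ₀ = 486.2

With known observation variance, the Normal–Normal posterior has precision τ_n = τ₀ + n/σ² and mean μ_n = (τ₀μ₀ + (n/σ²)x̄)/τ_n.
Here τ₀ = 1/306.3 = 0.003265 and τ_data = 21/699.1 = 0.030039, so τ_n = 0.033304.
Rearranging for μ₀: μ₀ = (μ_n·τ_n − τ_data·x̄)/τ₀ = (354.0616·0.033304 − 0.030039·339.7) / 0.003265 = 1.587419/0.003265 ≈ 486.2.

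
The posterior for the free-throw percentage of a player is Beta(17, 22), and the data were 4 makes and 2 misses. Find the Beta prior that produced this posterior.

A Beta(α, β) prior with s successes and f failures in binomial data gives a Beta(α+s, β+f) posterior.
Subtract the data counts: 17−4=13, 22−2=20.

Beta(13, 20)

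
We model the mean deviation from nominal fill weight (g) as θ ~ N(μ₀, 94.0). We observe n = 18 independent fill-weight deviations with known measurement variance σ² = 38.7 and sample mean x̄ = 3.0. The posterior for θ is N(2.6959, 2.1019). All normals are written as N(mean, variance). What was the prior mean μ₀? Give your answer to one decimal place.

μ₀ = -10.6

The posterior mean is a precision-weighted average: μ_n = (τ₀μ₀ + τ_data·x̄)/(τ₀+τ_data), with τ₀=1/σ₀² and τ_data=n/σ².
Here τ₀ = 1/94.0 = 0.010638 and τ_data = 18/38.7 = 0.465116, so τ_n = 0.475754.
Rearranging for μ₀: μ₀ = (μ_n·τ_n − τ_data·x̄)/τ₀ = (2.6959·0.475754 − 0.465116·3.0) / 0.010638 = -0.112763/0.010638 ≈ -10.6.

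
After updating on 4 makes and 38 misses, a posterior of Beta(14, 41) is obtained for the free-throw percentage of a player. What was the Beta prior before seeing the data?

Under Beta–binomial conjugacy the posterior parameters are (α+s, β+f).
So α = 14 − 4 = 10 and β = 41 − 38 = 3.

Beta(10, 3)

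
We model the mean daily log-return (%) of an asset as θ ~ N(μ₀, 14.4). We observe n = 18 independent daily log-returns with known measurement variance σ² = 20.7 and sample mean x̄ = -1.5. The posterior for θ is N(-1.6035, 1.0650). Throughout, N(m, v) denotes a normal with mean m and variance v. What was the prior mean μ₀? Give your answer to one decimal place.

The posterior mean is a precision-weighted average: μ_n = (τ₀μ₀ + τ_data·x̄)/(τ₀+τ_data), with τ₀=1/σ₀² and τ_data=n/σ².
Here τ₀ = 1/14.4 = 0.069444 and τ_data = 18/20.7 = 0.869565, so τ_n = 0.939009.
Rearranging for μ₀: μ₀ = (μ_n·τ_n − τ_data·x̄)/τ₀ = (-1.6035·0.939009 − 0.869565·-1.5) / 0.069444 = -0.201353/0.069444 ≈ -2.9.

μ₀ = -2.9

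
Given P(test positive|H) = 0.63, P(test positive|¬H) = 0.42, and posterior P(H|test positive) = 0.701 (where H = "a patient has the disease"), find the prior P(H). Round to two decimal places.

P(H) = 0.61

In odds form, posterior odds = prior odds × likelihood ratio, so prior odds = posterior odds ÷ LR.
Posterior odds = 0.701/(1−0.701) = 2.3445. LR = 0.63/0.42 = 1.5000.
Prior odds = 2.3445/1.5000 = 1.5630, so P(H) = 1.5630/(1+1.5630) ≈ 0.61.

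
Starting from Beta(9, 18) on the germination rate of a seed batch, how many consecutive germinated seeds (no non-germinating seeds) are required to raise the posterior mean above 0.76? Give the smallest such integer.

k = 49

After k germinated seeds and 0 non-germinating seeds the posterior is Beta(9+k, 18), with mean (9+k)/(9+18+k).
Set (9+k)/(27+k) > 0.76 and solve: k > (0.76·27 − 9)/(1 − 0.76) = 48.000.
The smallest integer exceeding 48.000 is 49, and checking k=49: (58)/(76) = 0.7632 > 0.76.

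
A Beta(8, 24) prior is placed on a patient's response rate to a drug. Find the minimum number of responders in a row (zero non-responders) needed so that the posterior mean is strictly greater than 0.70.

k = 49

After k responders and 0 non-responders the posterior is Beta(8+k, 24), with mean (8+k)/(8+24+k).
Set (8+k)/(32+k) > 0.70 and solve: k > (0.70·32 − 8)/(1 − 0.70) = 48.000.
The smallest integer exceeding 48.000 is 49.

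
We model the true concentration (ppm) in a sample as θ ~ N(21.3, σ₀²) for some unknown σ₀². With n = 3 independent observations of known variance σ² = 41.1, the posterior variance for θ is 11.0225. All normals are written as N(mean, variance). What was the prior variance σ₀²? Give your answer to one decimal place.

For the Normal–Normal model with known σ², precisions add: τ_n = τ₀ + n/σ².
So 1/σ₀² = 1/11.0225 − 3/41.1 = 0.090724 − 0.072993 = 0.017731.
Hence σ₀² = 1/0.017731 ≈ 56.4.

σ₀² = 56.4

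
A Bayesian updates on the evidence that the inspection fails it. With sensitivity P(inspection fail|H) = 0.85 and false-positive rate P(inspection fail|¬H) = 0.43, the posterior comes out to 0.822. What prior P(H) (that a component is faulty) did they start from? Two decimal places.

In odds form, posterior odds = prior odds × likelihood ratio, so prior odds = posterior odds ÷ LR.
Posterior odds = 0.822/(1−0.822) = 4.6180. LR = 0.85/0.43 = 1.9767.
Prior odds = 4.6180/1.9767 = 2.3362, so P(H) = 2.3362/(1+2.3362) ≈ 0.70.

P(H) = 0.70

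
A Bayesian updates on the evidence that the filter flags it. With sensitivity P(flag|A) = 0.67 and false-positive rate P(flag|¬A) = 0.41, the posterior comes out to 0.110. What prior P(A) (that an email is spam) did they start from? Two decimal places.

Bayes' rule in odds form gives O(A|E) = O(A)·[P(E|A)/P(E|¬A)], hence O(A) = O(A|E)/LR.
Posterior odds = 0.110/(1−0.110) = 0.1236. LR = 0.67/0.41 = 1.6341.
Prior odds = 0.1236/1.6341 = 0.0756, so P(A) = 0.0756/(1+0.0756) ≈ 0.07.

P(A) = 0.07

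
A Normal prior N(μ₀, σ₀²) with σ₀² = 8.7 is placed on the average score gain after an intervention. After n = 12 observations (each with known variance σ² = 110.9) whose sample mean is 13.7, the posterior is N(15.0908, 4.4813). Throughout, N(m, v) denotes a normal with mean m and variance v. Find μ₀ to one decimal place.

μ₀ = 16.4

With known observation variance, the Normal–Normal posterior has precision τ_n = τ₀ + n/σ² and mean μ_n = (τ₀μ₀ + (n/σ²)x̄)/τ_n.
Here τ₀ = 1/8.7 = 0.114943 and τ_data = 12/110.9 = 0.108206, so τ_n = 0.223149.
Rearranging for μ₀: μ₀ = (μ_n·τ_n − τ_data·x̄)/τ₀ = (15.0908·0.223149 − 0.108206·13.7) / 0.114943 = 1.885075/0.114943 ≈ 16.4.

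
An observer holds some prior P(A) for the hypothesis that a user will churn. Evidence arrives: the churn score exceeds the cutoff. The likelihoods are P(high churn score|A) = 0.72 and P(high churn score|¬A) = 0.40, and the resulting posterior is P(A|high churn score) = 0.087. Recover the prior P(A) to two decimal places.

P(A) = 0.05

In odds form, posterior odds = prior odds × likelihood ratio, so prior odds = posterior odds ÷ LR.
Posterior odds = 0.087/(1−0.087) = 0.0953. LR = 0.72/0.40 = 1.8000.
Prior odds = 0.0953/1.8000 = 0.0529, so P(A) = 0.0529/(1+0.0529) ≈ 0.05.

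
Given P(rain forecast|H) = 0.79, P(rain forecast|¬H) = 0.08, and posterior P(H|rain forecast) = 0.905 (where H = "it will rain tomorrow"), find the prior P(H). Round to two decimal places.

P(H) = 0.49

In odds form, posterior odds = prior odds × likelihood ratio, so prior odds = posterior odds ÷ LR.
Posterior odds = 0.905/(1−0.905) = 9.5263. LR = 0.79/0.08 = 9.8750.
Prior odds = 9.5263/9.8750 = 0.9647, so P(H) = 0.9647/(1+0.9647) ≈ 0.49.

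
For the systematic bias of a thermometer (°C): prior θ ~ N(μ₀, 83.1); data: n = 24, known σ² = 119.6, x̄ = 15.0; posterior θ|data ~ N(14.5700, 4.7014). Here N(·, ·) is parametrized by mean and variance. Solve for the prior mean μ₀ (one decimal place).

The posterior mean is a precision-weighted average: μ_n = (τ₀μ₀ + τ_data·x̄)/(τ₀+τ_data), with τ₀=1/σ₀² and τ_data=n/σ².
Here τ₀ = 1/83.1 = 0.012034 and τ_data = 24/119.6 = 0.200669, so τ_n = 0.212703.
Rearranging for μ₀: μ₀ = (μ_n·τ_n − τ_data·x̄)/τ₀ = (14.5700·0.212703 − 0.200669·15.0) / 0.012034 = 0.089048/0.012034 ≈ 7.4.

μ₀ = 7.4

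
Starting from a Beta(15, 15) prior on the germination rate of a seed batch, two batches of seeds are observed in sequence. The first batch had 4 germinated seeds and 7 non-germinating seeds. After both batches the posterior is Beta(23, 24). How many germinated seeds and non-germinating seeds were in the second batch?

Because Beta–binomial updating is additive in the counts, the combined data contributed (α_post−α_prior, β_post−β_prior) successes and failures.
Total across both batches: 23−15=8 germinated seeds, 24−15=9 non-germinating seeds.
Subtract the first batch: 8−4=4 germinated seeds and 9−7=2 non-germinating seeds.

4 germinated seeds and 2 non-germinating seeds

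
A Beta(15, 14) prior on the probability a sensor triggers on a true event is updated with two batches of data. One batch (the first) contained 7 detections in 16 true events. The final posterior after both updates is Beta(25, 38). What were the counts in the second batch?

Because Beta–binomial updating is additive in the counts, the combined data contributed (α_post−α_prior, β_post−β_prior) successes and failures.
Total across both batches: 25−15=10 detections, 38−14=24 misses.
Subtract the first batch: 10−7=3 detections and 24−9=15 misses.

3 detections and 15 misses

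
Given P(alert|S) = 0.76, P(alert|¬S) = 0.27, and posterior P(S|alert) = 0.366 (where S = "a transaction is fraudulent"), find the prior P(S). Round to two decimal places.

Bayes' rule in odds form gives O(S|E) = O(S)·[P(E|S)/P(E|¬S)], hence O(S) = O(S|E)/LR.
Posterior odds = 0.366/(1−0.366) = 0.5773. LR = 0.76/0.27 = 2.8148.
Prior odds = 0.5773/2.8148 = 0.2051, so P(S) = 0.2051/(1+0.2051) ≈ 0.17.

P(S) = 0.17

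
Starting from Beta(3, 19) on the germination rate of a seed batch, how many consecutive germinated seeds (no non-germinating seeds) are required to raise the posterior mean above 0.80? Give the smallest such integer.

k = 74

After k germinated seeds and 0 non-germinating seeds the posterior is Beta(3+k, 19), with mean (3+k)/(3+19+k).
Set (3+k)/(22+k) > 0.80 and solve: k > (0.80·22 − 3)/(1 − 0.80) = 73.000.
The smallest integer exceeding 73.000 is 74.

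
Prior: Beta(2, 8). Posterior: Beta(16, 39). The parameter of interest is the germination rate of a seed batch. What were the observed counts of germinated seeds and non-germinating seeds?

Under Beta–binomial conjugacy the posterior parameters are (α+s, β+f).
So s = 16 − 2 = 14 and f = 39 − 8 = 31.

14 germinated seeds and 31 non-germinating seeds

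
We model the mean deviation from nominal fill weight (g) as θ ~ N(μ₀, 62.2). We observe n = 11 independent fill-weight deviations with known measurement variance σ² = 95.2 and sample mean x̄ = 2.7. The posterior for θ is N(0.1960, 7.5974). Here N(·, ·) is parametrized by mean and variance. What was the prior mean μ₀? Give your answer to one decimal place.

With known observation variance, the Normal–Normal posterior has precision τ_n = τ₀ + n/σ² and mean μ_n = (τ₀μ₀ + (n/σ²)x̄)/τ_n.
Here τ₀ = 1/62.2 = 0.016077 and τ_data = 11/95.2 = 0.115546, so τ_n = 0.131623.
Rearranging for μ₀: μ₀ = (μ_n·τ_n − τ_data·x̄)/τ₀ = (0.1960·0.131623 − 0.115546·2.7) / 0.016077 = -0.286176/0.016077 ≈ -17.8.

μ₀ = -17.8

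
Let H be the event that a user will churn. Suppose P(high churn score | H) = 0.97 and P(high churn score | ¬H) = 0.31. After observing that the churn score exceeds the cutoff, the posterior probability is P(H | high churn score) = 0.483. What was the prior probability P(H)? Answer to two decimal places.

P(H) = 0.23

Bayes' rule in odds form gives O(H|E) = O(H)·[P(E|H)/P(E|¬H)], hence O(H) = O(H|E)/LR.
Posterior odds = 0.483/(1−0.483) = 0.9342. LR = 0.97/0.31 = 3.1290.
Prior odds = 0.9342/3.1290 = 0.2986, so P(H) = 0.2986/(1+0.2986) ≈ 0.23.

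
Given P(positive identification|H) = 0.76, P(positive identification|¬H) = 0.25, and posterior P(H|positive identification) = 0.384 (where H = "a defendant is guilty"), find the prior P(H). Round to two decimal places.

P(H) = 0.17

In odds form, posterior odds = prior odds × likelihood ratio, so prior odds = posterior odds ÷ LR.
Posterior odds = 0.384/(1−0.384) = 0.6234. LR = 0.76/0.25 = 3.0400.
Prior odds = 0.6234/3.0400 = 0.2051, so P(H) = 0.2051/(1+0.2051) ≈ 0.17.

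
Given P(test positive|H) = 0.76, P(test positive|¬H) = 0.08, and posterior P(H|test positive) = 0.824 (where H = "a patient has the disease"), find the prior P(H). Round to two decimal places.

P(H) = 0.33

Bayes' rule in odds form gives O(H|E) = O(H)·[P(E|H)/P(E|¬H)], hence O(H) = O(H|E)/LR.
Posterior odds = 0.824/(1−0.824) = 4.6818. LR = 0.76/0.08 = 9.5000.
Prior odds = 4.6818/9.5000 = 0.4928, so P(H) = 0.4928/(1+0.4928) ≈ 0.33.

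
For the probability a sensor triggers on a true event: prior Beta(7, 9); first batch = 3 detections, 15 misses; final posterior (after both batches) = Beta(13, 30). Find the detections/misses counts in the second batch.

Sequential conjugate updates are equivalent to a single update on the pooled data, so total successes = posterior α − prior α and total failures = posterior β − prior β.
Total across both batches: 13−7=6 detections, 30−9=21 misses.
Subtract the first batch: 6−3=3 detections and 21−15=6 misses.

3 detections and 6 misses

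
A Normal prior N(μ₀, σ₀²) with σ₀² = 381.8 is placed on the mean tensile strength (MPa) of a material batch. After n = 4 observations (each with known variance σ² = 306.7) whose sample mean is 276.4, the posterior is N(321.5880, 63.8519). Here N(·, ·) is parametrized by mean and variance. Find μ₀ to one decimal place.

μ₀ = 546.6

With known observation variance, the Normal–Normal posterior has precision τ_n = τ₀ + n/σ² and mean μ_n = (τ₀μ₀ + (n/σ²)x̄)/τ_n.
Here τ₀ = 1/381.8 = 0.002619 and τ_data = 4/306.7 = 0.013042, so τ_n = 0.015661.
Rearranging for μ₀: μ₀ = (μ_n·τ_n − τ_data·x̄)/τ₀ = (321.5880·0.015661 − 0.013042·276.4) / 0.002619 = 1.431581/0.002619 ≈ 546.6.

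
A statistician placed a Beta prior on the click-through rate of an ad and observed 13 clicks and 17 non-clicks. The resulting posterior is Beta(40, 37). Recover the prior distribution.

Beta(27, 20)

A Beta(α, β) prior with s successes and f failures in binomial data gives a Beta(α+s, β+f) posterior.
Subtract the data counts: 40−13=27, 37−17=20.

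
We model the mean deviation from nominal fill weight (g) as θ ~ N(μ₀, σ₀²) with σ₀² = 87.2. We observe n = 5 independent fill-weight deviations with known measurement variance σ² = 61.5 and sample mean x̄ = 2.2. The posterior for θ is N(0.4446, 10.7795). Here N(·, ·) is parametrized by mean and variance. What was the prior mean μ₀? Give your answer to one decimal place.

The posterior mean is a precision-weighted average: μ_n = (τ₀μ₀ + τ_data·x̄)/(τ₀+τ_data), with τ₀=1/σ₀² and τ_data=n/σ².
Here τ₀ = 1/87.2 = 0.011468 and τ_data = 5/61.5 = 0.081301, so τ_n = 0.092769.
Rearranging for μ₀: μ₀ = (μ_n·τ_n − τ_data·x̄)/τ₀ = (0.4446·0.092769 − 0.081301·2.2) / 0.011468 = -0.137617/0.011468 ≈ -12.0.

μ₀ = -12.0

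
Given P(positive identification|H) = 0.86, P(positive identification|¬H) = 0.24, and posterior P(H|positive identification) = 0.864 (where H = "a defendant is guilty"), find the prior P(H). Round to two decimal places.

Bayes' rule in odds form gives O(H|E) = O(H)·[P(E|H)/P(E|¬H)], hence O(H) = O(H|E)/LR.
Posterior odds = 0.864/(1−0.864) = 6.3529. LR = 0.86/0.24 = 3.5833.
Prior odds = 6.3529/3.5833 = 1.7729, so P(H) = 1.7729/(1+1.7729) ≈ 0.64.

P(H) = 0.64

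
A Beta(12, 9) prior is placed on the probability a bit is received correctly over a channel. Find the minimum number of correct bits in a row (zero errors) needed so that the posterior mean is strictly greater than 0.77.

After k correct bits and 0 errors the posterior is Beta(12+k, 9), with mean (12+k)/(12+9+k).
Set (12+k)/(21+k) > 0.77 and solve: k > (0.77·21 − 12)/(1 − 0.77) = 18.130.
The smallest integer exceeding 18.130 is 19.

k = 19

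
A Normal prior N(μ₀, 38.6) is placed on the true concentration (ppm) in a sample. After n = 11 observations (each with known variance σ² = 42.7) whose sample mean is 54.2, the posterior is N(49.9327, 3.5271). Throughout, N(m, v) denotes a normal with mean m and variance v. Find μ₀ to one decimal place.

With known observation variance, the Normal–Normal posterior has precision τ_n = τ₀ + n/σ² and mean μ_n = (τ₀μ₀ + (n/σ²)x̄)/τ_n.
Here τ₀ = 1/38.6 = 0.025907 and τ_data = 11/42.7 = 0.257611, so τ_n = 0.283518.
Rearranging for μ₀: μ₀ = (μ_n·τ_n − τ_data·x̄)/τ₀ = (49.9327·0.283518 − 0.257611·54.2) / 0.025907 = 0.194303/0.025907 ≈ 7.5.

μ₀ = 7.5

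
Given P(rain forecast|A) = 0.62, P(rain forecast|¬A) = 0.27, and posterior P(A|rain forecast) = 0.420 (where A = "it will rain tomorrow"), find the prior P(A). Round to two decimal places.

P(A) = 0.24

Bayes' rule in odds form gives O(A|E) = O(A)·[P(E|A)/P(E|¬A)], hence O(A) = O(A|E)/LR.
Posterior odds = 0.420/(1−0.420) = 0.7241. LR = 0.62/0.27 = 2.2963.
Prior odds = 0.7241/2.2963 = 0.3153, so P(A) = 0.3153/(1+0.3153) ≈ 0.24.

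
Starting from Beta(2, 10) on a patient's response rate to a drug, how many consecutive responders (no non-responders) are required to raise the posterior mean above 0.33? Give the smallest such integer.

k = 3

After k responders and 0 non-responders the posterior is Beta(2+k, 10), with mean (2+k)/(2+10+k).
Set (2+k)/(12+k) > 0.33 and solve: k > (0.33·12 − 2)/(1 − 0.33) = 2.925.
The smallest integer exceeding 2.925 is 3, and checking k=3: (5)/(15) = 0.3333 > 0.33.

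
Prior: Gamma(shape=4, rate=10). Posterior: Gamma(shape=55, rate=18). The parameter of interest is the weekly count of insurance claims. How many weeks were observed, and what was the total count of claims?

n = 8 weeks with total 51 claims

Gamma–Poisson conjugacy: posterior shape = α + Σxᵢ, posterior rate = β + n.
Matching: Σxᵢ = 55 − 4 = 51 and n = 18 − 10 = 8.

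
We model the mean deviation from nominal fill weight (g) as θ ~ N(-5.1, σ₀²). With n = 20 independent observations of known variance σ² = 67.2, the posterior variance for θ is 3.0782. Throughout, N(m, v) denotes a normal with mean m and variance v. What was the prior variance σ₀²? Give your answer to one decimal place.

σ₀² = 36.7

For the Normal–Normal model with known σ², precisions add: τ_n = τ₀ + n/σ².
So 1/σ₀² = 1/3.0782 − 20/67.2 = 0.324865 − 0.297619 = 0.027246.
Hence σ₀² = 1/0.027246 ≈ 36.7.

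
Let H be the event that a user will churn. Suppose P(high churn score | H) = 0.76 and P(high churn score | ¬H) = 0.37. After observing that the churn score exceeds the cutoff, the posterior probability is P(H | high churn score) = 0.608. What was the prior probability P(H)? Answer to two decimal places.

P(H) = 0.43

Bayes' rule in odds form gives O(H|E) = O(H)·[P(E|H)/P(E|¬H)], hence O(H) = O(H|E)/LR.
Posterior odds = 0.608/(1−0.608) = 1.5510. LR = 0.76/0.37 = 2.0541.
Prior odds = 1.5510/2.0541 = 0.7551, so P(H) = 0.7551/(1+0.7551) ≈ 0.43.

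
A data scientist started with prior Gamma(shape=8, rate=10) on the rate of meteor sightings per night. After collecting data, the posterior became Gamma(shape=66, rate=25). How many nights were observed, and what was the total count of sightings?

n = 15 nights with total 58 sightings

Gamma–Poisson conjugacy: posterior shape = α + Σxᵢ, posterior rate = β + n.
Matching: Σxᵢ = 66 − 8 = 58 and n = 25 − 10 = 15.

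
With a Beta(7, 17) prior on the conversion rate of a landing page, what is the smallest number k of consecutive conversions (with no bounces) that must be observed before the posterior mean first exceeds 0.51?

After k conversions and 0 bounces the posterior is Beta(7+k, 17), with mean (7+k)/(7+17+k).
Set (7+k)/(24+k) > 0.51 and solve: k > (0.51·24 − 7)/(1 − 0.51) = 10.694.
The smallest integer exceeding 10.694 is 11.

k = 11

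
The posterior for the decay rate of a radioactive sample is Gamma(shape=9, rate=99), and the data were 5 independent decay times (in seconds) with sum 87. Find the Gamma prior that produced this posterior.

Gamma(shape=4, rate=12)

For an exponential likelihood with a Gamma(α, β) prior on the rate, n observations with total T give posterior Gamma(α+n, β+T).
So α = 9 − 5 = 4 and β = 99 − 87 = 12.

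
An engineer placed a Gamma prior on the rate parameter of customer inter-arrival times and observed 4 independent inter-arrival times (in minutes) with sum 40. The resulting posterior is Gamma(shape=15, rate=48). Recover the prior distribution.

For an exponential likelihood with a Gamma(α, β) prior on the rate, n observations with total T give posterior Gamma(α+n, β+T).
So α = 15 − 4 = 11 and β = 48 − 40 = 8.

Gamma(shape=11, rate=8)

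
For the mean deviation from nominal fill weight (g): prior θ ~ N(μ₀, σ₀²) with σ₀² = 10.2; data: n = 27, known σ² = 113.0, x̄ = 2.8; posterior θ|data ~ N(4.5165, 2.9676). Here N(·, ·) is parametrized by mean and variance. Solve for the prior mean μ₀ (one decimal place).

The posterior mean is a precision-weighted average: μ_n = (τ₀μ₀ + τ_data·x̄)/(τ₀+τ_data), with τ₀=1/σ₀² and τ_data=n/σ².
Here τ₀ = 1/10.2 = 0.098039 and τ_data = 27/113.0 = 0.238938, so τ_n = 0.336977.
Rearranging for μ₀: μ₀ = (μ_n·τ_n − τ_data·x̄)/τ₀ = (4.5165·0.336977 − 0.238938·2.8) / 0.098039 = 0.852930/0.098039 ≈ 8.7.

μ₀ = 8.7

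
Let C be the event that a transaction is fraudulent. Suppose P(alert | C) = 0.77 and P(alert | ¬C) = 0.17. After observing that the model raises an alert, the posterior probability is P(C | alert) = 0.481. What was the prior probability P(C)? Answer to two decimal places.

P(C) = 0.17

Bayes' rule in odds form gives O(C|E) = O(C)·[P(E|C)/P(E|¬C)], hence O(C) = O(C|E)/LR.
Posterior odds = 0.481/(1−0.481) = 0.9268. LR = 0.77/0.17 = 4.5294.
Prior odds = 0.9268/4.5294 = 0.2046, so P(C) = 0.2046/(1+0.2046) ≈ 0.17.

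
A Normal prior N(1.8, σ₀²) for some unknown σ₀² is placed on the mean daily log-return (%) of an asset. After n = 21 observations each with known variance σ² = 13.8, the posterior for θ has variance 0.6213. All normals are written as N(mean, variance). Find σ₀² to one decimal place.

For the Normal–Normal model with known σ², precisions add: τ_n = τ₀ + n/σ².
So 1/σ₀² = 1/0.6213 − 21/13.8 = 1.609528 − 1.521739 = 0.087789.
Hence σ₀² = 1/0.087789 ≈ 11.4.

σ₀² = 11.4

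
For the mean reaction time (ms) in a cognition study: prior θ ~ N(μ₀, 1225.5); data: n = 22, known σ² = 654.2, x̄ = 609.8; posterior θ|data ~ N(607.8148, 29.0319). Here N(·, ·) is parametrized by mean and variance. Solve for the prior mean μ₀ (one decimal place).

The posterior mean is a precision-weighted average: μ_n = (τ₀μ₀ + τ_data·x̄)/(τ₀+τ_data), with τ₀=1/σ₀² and τ_data=n/σ².
Here τ₀ = 1/1225.5 = 0.000816 and τ_data = 22/654.2 = 0.033629, so τ_n = 0.034445.
Rearranging for μ₀: μ₀ = (μ_n·τ_n − τ_data·x̄)/τ₀ = (607.8148·0.034445 − 0.033629·609.8) / 0.000816 = 0.429217/0.000816 ≈ 526.0.

μ₀ = 526.0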